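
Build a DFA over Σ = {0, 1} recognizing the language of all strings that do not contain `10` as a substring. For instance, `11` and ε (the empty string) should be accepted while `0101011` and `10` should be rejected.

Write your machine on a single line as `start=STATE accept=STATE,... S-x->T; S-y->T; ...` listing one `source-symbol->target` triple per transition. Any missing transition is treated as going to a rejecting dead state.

start=S0; accept=S0,S1; S0-0->S0; S0-1->S1; S1-0->S2; S1-1->S1; S2-0->S2; S2-1->S2

Track partial matches of the forbidden pattern `10`. State S2 is a dead state reached once `10` has occurred; every other state accepts. S0 means no part of `10` is currently matched.
With 3 states:
        0   1  
>* S0   S0  S1 
 * S1   S2  S1 
   S2   S2  S2 
(> = start, * = accepting)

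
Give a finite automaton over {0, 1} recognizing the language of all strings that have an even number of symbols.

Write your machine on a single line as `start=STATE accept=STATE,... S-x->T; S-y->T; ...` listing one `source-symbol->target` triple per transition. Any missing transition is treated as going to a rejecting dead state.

start=q0; accept=q0; q0-0->q1; q0-1->q1; q1-0->q0; q1-1->q0

Only the length mod 2 matters, so use a 2-cycle: from any state, every input symbol moves to the next state, wrapping q1 back to q0. Mark q0 accepting.
With 2 states:
        0   1  
>* q0   q1  q1 
   q1   q0  q0 
(> = start, * = accepting)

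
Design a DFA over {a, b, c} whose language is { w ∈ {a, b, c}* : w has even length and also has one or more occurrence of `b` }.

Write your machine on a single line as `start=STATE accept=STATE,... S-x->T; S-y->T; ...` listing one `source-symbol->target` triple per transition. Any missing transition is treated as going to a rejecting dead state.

start=q0; accept=q3; q0-a->q1; q0-b->q2; q0-c->q1; q1-a->q0; q1-b->q3; q1-c->q0; q2-a->q3; q2-b->q3; q2-c->q3; q3-a->q2; q3-b->q2; q3-c->q2

Build one automaton per condition and run them in lockstep. The first has 2 states tracking the input length modulo 2; the second has 3 states tracking the count of `b`s, saturating at 2. A product state is a pair (one from each), accepting exactly when both do. Minimizing collapses redundant product states.
4 states suffice.
        a   b   c  
>  q0   q1  q2  q1 
   q1   q0  q3  q0 
   q2   q3  q3  q3 
 * q3   q2  q2  q2 
(> = start, * = accepting)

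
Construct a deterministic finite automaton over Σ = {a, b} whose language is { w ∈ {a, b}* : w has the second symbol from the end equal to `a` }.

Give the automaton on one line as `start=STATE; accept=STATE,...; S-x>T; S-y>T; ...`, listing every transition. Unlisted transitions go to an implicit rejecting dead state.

Because acceptance depends on a position counted from the end, the machine has to buffer the most recent 2 symbols. Make each state the string of the last up-to-2 symbols read; on input `x` shift the window left and append `x`. Accept when the buffered window has length 2 and begins with `a`.
7 states suffice.
        a   b  
>  s0   s1  s2 
   s1   s3  s4 
   s2   s5  s6 
 * s3   s3  s4 
 * s4   s5  s6 
   s5   s3  s4 
   s6   s5  s6 
(> = start, * = accepting)

start=s0; accept=s3,s4; s0-a>s1; s0-b>s2; s1-a>s3; s1-b>s4; s2-a>s5; s2-b>s6; s3-a>s3; s3-b>s4; s4-a>s5; s4-b>s6; s5-a>s3; s5-b>s4; s6-a>s5; s6-b>s6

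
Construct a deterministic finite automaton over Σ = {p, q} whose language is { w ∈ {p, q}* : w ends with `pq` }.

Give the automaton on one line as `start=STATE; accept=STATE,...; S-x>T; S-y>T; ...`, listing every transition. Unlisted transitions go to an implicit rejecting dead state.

start=S0; accept=S2; S0-p>S1; S0-q>S0; S1-p>S1; S1-q>S2; S2-p>S1; S2-q>S0

Let each state record the length of the longest suffix of the input read so far that is also a prefix of `pq`. S1 means the last symbol is `p`; S2 means the last 2 symbols are `pq`. Accept only at S2, where the string currently ends in `pq`.
3 states suffice.
        p   q  
>  S0   S1  S0 
   S1   S1  S2 
 * S2   S1  S0 
(> = start, * = accepting)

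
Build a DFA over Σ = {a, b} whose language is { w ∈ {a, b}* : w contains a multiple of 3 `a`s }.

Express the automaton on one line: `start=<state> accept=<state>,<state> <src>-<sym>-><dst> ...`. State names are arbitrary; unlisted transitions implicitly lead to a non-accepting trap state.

Keep the running count of `a`s modulo 3: each `a` advances along the cycle S0 → S1 → S2 → S0 while other symbols loop. Accept at S0.
With 3 states:
        a   b  
>* S0   S1  S0 
   S1   S2  S1 
   S2   S0  S2 
(> = start, * = accepting)

start=S0 accept=S0 S0-a->S1 S0-b->S0 S1-a->S2 S1-b->S1 S2-a->S0 S2-b->S2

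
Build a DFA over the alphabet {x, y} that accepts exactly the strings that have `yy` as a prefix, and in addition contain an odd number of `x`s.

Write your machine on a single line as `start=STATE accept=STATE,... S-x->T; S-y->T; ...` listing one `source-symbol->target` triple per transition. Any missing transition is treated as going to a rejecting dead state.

Run two small machines in parallel and take their product. One (4 states) tracks whether the input so far still matches the prefix `yy`; the other (2 states) tracks the count of `x`s modulo 2. Each combined state is a pair, one component from each; accept when both components accept.
With 6 states:
       x  y 
>  A   B  C 
   B   D  B 
   C   B  E 
   D   B  D 
   E   F  E 
 * F   E  F 
(> = start, * = accepting)

start=A; accept=F; A-x->B; A-y->C; B-x->D; B-y->B; C-x->B; C-y->E; D-x->B; D-y->D; E-x->F; E-y->E; F-x->E; F-y->F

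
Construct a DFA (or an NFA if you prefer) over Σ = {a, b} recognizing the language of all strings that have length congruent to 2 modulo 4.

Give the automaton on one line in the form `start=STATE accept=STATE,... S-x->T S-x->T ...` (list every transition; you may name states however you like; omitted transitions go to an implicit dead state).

start=q0 accept=q2 q0-a->q1 q0-b->q1 q1-a->q2 q1-b->q2 q2-a->q3 q2-b->q3 q3-a->q0 q3-b->q0

Count input length modulo 4: every symbol advances one step around the cycle q0 → q1 → q2 → q3 → q0. Accept at q2.
4 states suffice.
        a   b  
>  q0   q1  q1 
   q1   q2  q2 
 * q2   q3  q3 
   q3   q0  q0 
(> = start, * = accepting)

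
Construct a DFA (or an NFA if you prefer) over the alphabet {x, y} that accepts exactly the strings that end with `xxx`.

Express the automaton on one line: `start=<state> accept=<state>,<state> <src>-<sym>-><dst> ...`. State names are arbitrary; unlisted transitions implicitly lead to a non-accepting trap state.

Remember how much of `xxx` the current input suffix matches. State s0 means no match yet; s1 means the last symbol is `x`; s2 means the last 2 symbols are `xx`; s3 means the last 3 symbols are `xxx`. Only s3 accepts. On a mismatch, fall back to the longest proper suffix that is still a prefix of `xxx`.
        x   y  
>  s0   s1  s0 
   s1   s2  s0 
   s2   s3  s0 
 * s3   s3  s0 
(> = start, * = accepting)

start=s0 accept=s3 s0-x->s1 s0-y->s0 s1-x->s2 s1-y->s0 s2-x->s3 s2-y->s0 s3-x->s3 s3-y->s0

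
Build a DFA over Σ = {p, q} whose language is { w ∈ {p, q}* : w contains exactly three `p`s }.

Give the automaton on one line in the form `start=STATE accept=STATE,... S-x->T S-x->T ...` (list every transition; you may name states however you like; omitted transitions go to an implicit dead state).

start=s0 accept=s3 s0-p->s1 s0-q->s0 s1-p->s2 s1-q->s1 s2-p->s3 s2-q->s2 s3-p->s4 s3-q->s3 s4-p->s4 s4-q->s4

Count `p`s, saturating at 4: states s0 through s3 mean 0 through 3 `p`s seen; s4 means more than 3. Each `p` increments (capped at s4); other symbols loop. Accept from {s3}.
With 5 states:
        p   q  
>  s0   s1  s0 
   s1   s2  s1 
   s2   s3  s2 
 * s3   s4  s3 
   s4   s4  s4 
(> = start, * = accepting)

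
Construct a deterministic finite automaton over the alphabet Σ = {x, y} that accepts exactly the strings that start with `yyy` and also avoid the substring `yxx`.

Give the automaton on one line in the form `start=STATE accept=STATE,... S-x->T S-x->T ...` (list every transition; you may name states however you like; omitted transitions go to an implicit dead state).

start=A accept=H,I A-x->B A-y->C B-x->B B-y->D C-x->E C-y->F D-x->E D-y->D E-x->G E-y->D F-x->E F-y->H G-x->G G-y->G H-x->I H-y->H I-x->J I-y->H J-x->J J-y->J

Run two small machines in parallel and take their product. The first has 5 states tracking whether the input so far still matches the prefix `yyy`; the second has 4 states tracking partial matches of the forbidden pattern `yxx`. A product state is a pair (one from each), accepting exactly when both do.
A 10-state machine:
       x  y 
>  A   B  C 
   B   B  D 
   C   E  F 
   D   E  D 
   E   G  D 
   F   E  H 
   G   G  G 
 * H   I  H 
 * I   J  H 
   J   J  J 
(> = start, * = accepting)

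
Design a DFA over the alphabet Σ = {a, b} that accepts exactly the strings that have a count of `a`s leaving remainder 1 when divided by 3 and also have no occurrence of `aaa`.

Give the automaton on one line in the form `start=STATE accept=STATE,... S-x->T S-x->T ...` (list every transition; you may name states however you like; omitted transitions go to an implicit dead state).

Run two small machines in parallel and take their product. One (3 states) tracks the count of `a`s modulo 3; the other (4 states) tracks partial matches of the forbidden pattern `aaa`. Each combined state is a pair, one component from each; accept when both components accept. After merging equivalent states the machine shrinks.
With 10 states:
        a   b  
>  s0   s1  s0 
 * s1   s2  s3 
   s2   s4  s5 
 * s3   s6  s3 
   s4   s4  s4 
   s5   s7  s5 
   s6   s8  s5 
   s7   s9  s0 
   s8   s4  s0 
 * s9   s4  s3 
(> = start, * = accepting)

start=s0 accept=s1,s3,s9 s0-a->s1 s0-b->s0 s1-a->s2 s1-b->s3 s2-a->s4 s2-b->s5 s3-a->s6 s3-b->s3 s4-a->s4 s4-b->s4 s5-a->s7 s5-b->s5 s6-a->s8 s6-b->s5 s7-a->s9 s7-b->s0 s8-a->s4 s8-b->s0 s9-a->s4 s9-b->s3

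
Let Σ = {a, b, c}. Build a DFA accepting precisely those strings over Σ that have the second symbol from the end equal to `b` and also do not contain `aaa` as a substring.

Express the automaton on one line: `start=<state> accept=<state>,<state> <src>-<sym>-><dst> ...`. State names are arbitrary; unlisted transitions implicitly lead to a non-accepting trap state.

Run two small machines in parallel and take their product. The first has 13 states tracking the last 2 symbols read; the second has 4 states tracking partial matches of the forbidden pattern `aaa`. A product state is a pair (one from each), accepting exactly when both do. Minimizing collapses redundant product states.
An 8-state machine:
        a   b   c  
>  q0   q1  q2  q0 
   q1   q3  q2  q0 
   q2   q4  q5  q6 
   q3   q7  q2  q0 
 * q4   q3  q2  q0 
 * q5   q4  q5  q6 
 * q6   q1  q2  q0 
   q7   q7  q7  q7 
(> = start, * = accepting)

start=q0 accept=q4,q5,q6 q0-a->q1 q0-b->q2 q0-c->q0 q1-a->q3 q1-b->q2 q1-c->q0 q2-a->q4 q2-b->q5 q2-c->q6 q3-a->q7 q3-b->q2 q3-c->q0 q4-a->q3 q4-b->q2 q4-c->q0 q5-a->q4 q5-b->q5 q5-c->q6 q6-a->q1 q6-b->q2 q6-c->q0 q7-a->q7 q7-b->q7 q7-c->q7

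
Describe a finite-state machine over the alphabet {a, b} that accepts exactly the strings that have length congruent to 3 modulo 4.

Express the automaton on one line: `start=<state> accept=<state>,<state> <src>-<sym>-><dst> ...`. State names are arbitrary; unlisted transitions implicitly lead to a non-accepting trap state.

start=S0 accept=S3 S0-a->S1 S0-b->S1 S1-a->S2 S1-b->S2 S2-a->S3 S2-b->S3 S3-a->S0 S3-b->S0

Count input length modulo 4: every symbol advances one step around the cycle S0 → S1 → S2 → S3 → S0. Accept at S3.
4 states suffice.
        a   b  
>  S0   S1  S1 
   S1   S2  S2 
   S2   S3  S3 
 * S3   S0  S0 
(> = start, * = accepting)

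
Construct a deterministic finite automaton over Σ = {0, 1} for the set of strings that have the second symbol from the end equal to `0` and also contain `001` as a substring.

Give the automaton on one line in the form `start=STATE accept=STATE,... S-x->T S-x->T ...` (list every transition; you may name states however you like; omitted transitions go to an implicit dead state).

start=q0 accept=q7,q10 q0-0->q1 q0-1->q2 q1-0->q3 q1-1->q4 q2-0->q5 q2-1->q6 q3-0->q3 q3-1->q7 q4-0->q5 q4-1->q6 q5-0->q3 q5-1->q4 q6-0->q5 q6-1->q6 q7-0->q8 q7-1->q9 q8-0->q10 q8-1->q7 q9-0->q8 q9-1->q9 q10-0->q10 q10-1->q7

Handle the two conditions separately and then intersect. The first has 7 states tracking the last 2 symbols read; the second has 4 states tracking whether and how much of `001` has been seen. A product state is a pair (one from each), accepting exactly when both do.
With 11 states:
          0    1  
>  q0     q1   q2 
   q1     q3   q4 
   q2     q5   q6 
   q3     q3   q7 
   q4     q5   q6 
   q5     q3   q4 
   q6     q5   q6 
 * q7     q8   q9 
   q8    q10   q7 
   q9     q8   q9 
 * q10   q10   q7 
(> = start, * = accepting)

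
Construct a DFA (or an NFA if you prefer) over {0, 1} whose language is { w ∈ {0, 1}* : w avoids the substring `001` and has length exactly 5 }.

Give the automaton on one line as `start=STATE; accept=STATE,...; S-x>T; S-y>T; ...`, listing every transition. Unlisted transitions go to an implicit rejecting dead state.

Run two small machines in parallel and take their product. The first has 4 states tracking partial matches of the forbidden pattern `001`; the second has 7 states tracking the input length, saturating at 6. A product state is a pair (one from each), accepting exactly when both do. Minimizing collapses redundant product states.
A 13-state machine:
          0    1  
>  s0     s1   s2 
   s1     s3   s4 
   s2     s5   s4 
   s3     s6   s7 
   s4     s8   s9 
   s5     s6   s9 
   s6    s10   s7 
   s7     s7   s7 
   s8    s10  s11 
   s9    s11  s11 
   s10   s12   s7 
   s11   s12  s12 
 * s12    s7   s7 
(> = start, * = accepting)

start=s0; accept=s12; s0-0>s1; s0-1>s2; s1-0>s3; s1-1>s4; s2-0>s5; s2-1>s4; s3-0>s6; s3-1>s7; s4-0>s8; s4-1>s9; s5-0>s6; s5-1>s9; s6-0>s10; s6-1>s7; s7-0>s7; s7-1>s7; s8-0>s10; s8-1>s11; s9-0>s11; s9-1>s11; s10-0>s12; s10-1>s7; s11-0>s12; s11-1>s12; s12-0>s7; s12-1>s7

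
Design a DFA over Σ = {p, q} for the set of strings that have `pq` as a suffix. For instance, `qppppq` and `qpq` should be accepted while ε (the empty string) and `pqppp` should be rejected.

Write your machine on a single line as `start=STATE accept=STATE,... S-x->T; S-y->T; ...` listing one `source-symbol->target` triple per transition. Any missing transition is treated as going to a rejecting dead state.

start=s0; accept=s2; s0-p->s1; s0-q->s0; s1-p->s1; s1-q->s2; s2-p->s1; s2-q->s0

Remember how much of `pq` the current input suffix matches. State s0 means no match yet; s1 means the last symbol is `p`; s2 means the last 2 symbols are `pq`. Only s2 accepts. On a mismatch, fall back to the longest proper suffix that is still a prefix of `pq`.
A 3-state machine:
        p   q  
>  s0   s1  s0 
   s1   s1  s2 
 * s2   s1  s0 
(> = start, * = accepting)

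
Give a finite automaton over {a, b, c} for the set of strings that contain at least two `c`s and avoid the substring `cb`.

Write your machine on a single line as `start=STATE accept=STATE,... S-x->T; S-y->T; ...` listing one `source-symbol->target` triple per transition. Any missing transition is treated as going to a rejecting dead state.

Build one automaton per condition and run them in lockstep. One (4 states) tracks the count of `c`s, saturating at 3; the other (3 states) tracks partial matches of the forbidden pattern `cb`. Each combined state is a pair, one component from each; accept when both components accept. Equivalent product states are then merged.
6 states suffice.
        a   b   c  
>  q0   q0  q0  q1 
   q1   q2  q3  q4 
   q2   q2  q2  q4 
   q3   q3  q3  q3 
 * q4   q5  q3  q4 
 * q5   q5  q5  q4 
(> = start, * = accepting)

start=q0; accept=q4,q5; q0-a->q0; q0-b->q0; q0-c->q1; q1-a->q2; q1-b->q3; q1-c->q4; q2-a->q2; q2-b->q2; q2-c->q4; q3-a->q3; q3-b->q3; q3-c->q3; q4-a->q5; q4-b->q3; q4-c->q4; q5-a->q5; q5-b->q5; q5-c->q4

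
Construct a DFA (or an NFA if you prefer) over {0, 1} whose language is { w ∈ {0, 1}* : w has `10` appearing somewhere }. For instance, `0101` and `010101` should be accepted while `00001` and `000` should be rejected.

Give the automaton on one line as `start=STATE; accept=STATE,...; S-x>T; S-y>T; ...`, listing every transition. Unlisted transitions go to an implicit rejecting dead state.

start=q0; accept=q2; q0-0>q0; q0-1>q1; q1-0>q2; q1-1>q1; q2-0>q2; q2-1>q2

States q0..q1 record the length of the longest prefix of `10` that matches the current input suffix. Reaching q2 means `10` has been seen, and we stay there forever. Accept from q2.
A 3-state machine:
        0   1  
>  q0   q0  q1 
   q1   q2  q1 
 * q2   q2  q2 
(> = start, * = accepting)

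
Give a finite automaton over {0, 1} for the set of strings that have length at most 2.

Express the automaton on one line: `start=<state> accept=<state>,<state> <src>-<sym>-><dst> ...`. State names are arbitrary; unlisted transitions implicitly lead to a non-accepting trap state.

start=A accept=A,B,C A-0->B A-1->B B-0->C B-1->C C-0->D C-1->D D-0->D D-1->D

We only need to distinguish lengths 0, 1, …, 2, and '>2'. Chain A → B → C → D on every symbol, with D looping. Accepting states: {A, B, C}.
With 4 states:
       0  1 
>* A   B  B 
 * B   C  C 
 * C   D  D 
   D   D  D 
(> = start, * = accepting)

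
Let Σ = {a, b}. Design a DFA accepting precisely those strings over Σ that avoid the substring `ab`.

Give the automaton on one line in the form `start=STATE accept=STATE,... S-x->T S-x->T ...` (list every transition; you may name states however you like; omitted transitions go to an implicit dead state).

start=q0 accept=q0,q1 q0-a->q1 q0-b->q0 q1-a->q1 q1-b->q2 q2-a->q2 q2-b->q2

This is the complement of 'contains `ab`'. Use the same substring-matching states — q0 through q2 holding how much of `ab` has just been matched — but flip the accepting set: everything except the trap q2 accepts.
A 3-state machine:
        a   b  
>* q0   q1  q0 
 * q1   q1  q2 
   q2   q2  q2 
(> = start, * = accepting)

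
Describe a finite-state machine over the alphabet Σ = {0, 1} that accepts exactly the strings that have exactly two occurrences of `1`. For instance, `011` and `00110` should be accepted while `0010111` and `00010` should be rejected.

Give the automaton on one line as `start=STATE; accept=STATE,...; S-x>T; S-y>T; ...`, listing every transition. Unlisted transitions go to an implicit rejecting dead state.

Only the number of `1`s matters, and only up to 3. Make a chain S0 → S1 → S2 → S3 advanced by each `1` (with S3 absorbing); every other symbol self-loops. The accepting set is {S2}.
4 states suffice.
        0   1  
>  S0   S0  S1 
   S1   S1  S2 
 * S2   S2  S3 
   S3   S3  S3 
(> = start, * = accepting)

start=S0; accept=S2; S0-0>S0; S0-1>S1; S1-0>S1; S1-1>S2; S2-0>S2; S2-1>S3; S3-0>S3; S3-1>S3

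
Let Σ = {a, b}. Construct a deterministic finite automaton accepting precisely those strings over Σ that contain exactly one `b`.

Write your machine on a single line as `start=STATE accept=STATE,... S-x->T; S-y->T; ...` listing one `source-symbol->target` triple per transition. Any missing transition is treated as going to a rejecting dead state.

start=s0; accept=s1; s0-a->s0; s0-b->s1; s1-a->s1; s1-b->s2; s2-a->s2; s2-b->s2

Only the number of `b`s matters, and only up to 2. Make a chain s0 → s1 → s2 advanced by each `b` (with s2 absorbing); every other symbol self-loops. The accepting set is {s1}.
With 3 states:
        a   b  
>  s0   s0  s1 
 * s1   s1  s2 
   s2   s2  s2 
(> = start, * = accepting)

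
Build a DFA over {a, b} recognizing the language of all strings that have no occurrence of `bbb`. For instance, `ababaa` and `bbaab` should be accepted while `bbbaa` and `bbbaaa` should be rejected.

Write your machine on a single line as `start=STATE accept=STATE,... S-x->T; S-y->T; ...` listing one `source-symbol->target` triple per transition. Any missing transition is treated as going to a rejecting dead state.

start=q0; accept=q0,q1,q2; q0-a->q0; q0-b->q1; q1-a->q0; q1-b->q2; q2-a->q0; q2-b->q3; q3-a->q3; q3-b->q3

This is the complement of 'contains `bbb`'. Use the same substring-matching states — q0 through q3 holding how much of `bbb` has just been matched — but flip the accepting set: everything except the trap q3 accepts.
With 4 states:
        a   b  
>* q0   q0  q1 
 * q1   q0  q2 
 * q2   q0  q3 
   q3   q3  q3 
(> = start, * = accepting)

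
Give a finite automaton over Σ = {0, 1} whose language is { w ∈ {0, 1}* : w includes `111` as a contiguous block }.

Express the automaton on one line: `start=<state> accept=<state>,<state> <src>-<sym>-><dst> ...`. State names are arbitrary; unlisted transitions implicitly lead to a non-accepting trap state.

start=s0 accept=s3 s0-0->s0 s0-1->s1 s1-0->s0 s1-1->s2 s2-0->s0 s2-1->s3 s3-0->s3 s3-1->s3

States s0..s2 record the length of the longest prefix of `111` that matches the current input suffix. Reaching s3 means `111` has been seen, and we stay there forever. Accept from s3.
        0   1  
>  s0   s0  s1 
   s1   s0  s2 
   s2   s0  s3 
 * s3   s3  s3 
(> = start, * = accepting)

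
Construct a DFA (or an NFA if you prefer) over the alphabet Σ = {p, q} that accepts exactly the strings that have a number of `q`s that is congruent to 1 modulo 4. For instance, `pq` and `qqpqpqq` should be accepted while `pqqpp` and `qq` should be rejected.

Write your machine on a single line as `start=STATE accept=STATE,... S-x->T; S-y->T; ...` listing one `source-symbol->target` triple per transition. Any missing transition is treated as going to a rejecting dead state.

Keep the running count of `q`s modulo 4: each `q` advances along the cycle A → B → C → D → A while other symbols loop. Accept at B.
A 4-state machine:
       p  q 
>  A   A  B 
 * B   B  C 
   C   C  D 
   D   D  A 
(> = start, * = accepting)

start=A; accept=B; A-p->A; A-q->B; B-p->B; B-q->C; C-p->C; C-q->D; D-p->D; D-q->A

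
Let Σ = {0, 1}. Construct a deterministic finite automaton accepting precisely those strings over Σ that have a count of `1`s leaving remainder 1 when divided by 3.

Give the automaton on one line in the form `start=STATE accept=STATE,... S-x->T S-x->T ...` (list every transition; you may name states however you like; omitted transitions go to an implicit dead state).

The only thing that matters is how many `1`s have appeared, reduced mod 3. Use one state per residue: q0 for 0, …, q2 for 2. Reading `1` moves to the next residue; anything else stays put. q1 is accepting.
        0   1  
>  q0   q0  q1 
 * q1   q1  q2 
   q2   q2  q0 
(> = start, * = accepting)

start=q0 accept=q1 q0-0->q0 q0-1->q1 q1-0->q1 q1-1->q2 q2-0->q2 q2-1->q0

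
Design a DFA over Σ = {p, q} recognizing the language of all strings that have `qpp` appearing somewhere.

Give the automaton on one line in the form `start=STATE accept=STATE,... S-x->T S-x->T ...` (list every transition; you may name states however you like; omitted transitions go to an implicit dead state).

start=A accept=D A-p->A A-q->B B-p->C B-q->B C-p->D C-q->B D-p->D D-q->D

States A..C record the length of the longest prefix of `qpp` that matches the current input suffix. Reaching D means `qpp` has been seen, and we stay there forever. Accept from D.
       p  q 
>  A   A  B 
   B   C  B 
   C   D  B 
 * D   D  D 
(> = start, * = accepting)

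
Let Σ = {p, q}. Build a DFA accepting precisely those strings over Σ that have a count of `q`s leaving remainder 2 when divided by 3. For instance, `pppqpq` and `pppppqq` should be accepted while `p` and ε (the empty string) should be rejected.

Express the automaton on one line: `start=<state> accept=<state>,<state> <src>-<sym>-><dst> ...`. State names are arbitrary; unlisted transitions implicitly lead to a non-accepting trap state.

The only thing that matters is how many `q`s have appeared, reduced mod 3. Use one state per residue: A for 0, …, C for 2. Reading `q` moves to the next residue; anything else stays put. C is accepting.
A 3-state machine:
       p  q 
>  A   A  B 
   B   B  C 
 * C   C  A 
(> = start, * = accepting)

start=A accept=C A-p->A A-q->B B-p->B B-q->C C-p->C C-q->A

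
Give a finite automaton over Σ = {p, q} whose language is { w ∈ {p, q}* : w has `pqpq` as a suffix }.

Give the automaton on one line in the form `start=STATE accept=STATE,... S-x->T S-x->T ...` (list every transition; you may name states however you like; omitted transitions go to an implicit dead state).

Let each state record the length of the longest suffix of the input read so far that is also a prefix of `pqpq`. s1 means the last symbol is `p`; s2 means the last 2 symbols are `pq`; s3 means the last 3 symbols are `pqp`; s4 means the last 4 symbols are `pqpq`. Accept only at s4, where the string currently ends in `pqpq`.
A 5-state machine:
        p   q  
>  s0   s1  s0 
   s1   s1  s2 
   s2   s3  s0 
   s3   s1  s4 
 * s4   s3  s0 
(> = start, * = accepting)

start=s0 accept=s4 s0-p->s1 s0-q->s0 s1-p->s1 s1-q->s2 s2-p->s3 s2-q->s0 s3-p->s1 s3-q->s4 s4-p->s3 s4-q->s0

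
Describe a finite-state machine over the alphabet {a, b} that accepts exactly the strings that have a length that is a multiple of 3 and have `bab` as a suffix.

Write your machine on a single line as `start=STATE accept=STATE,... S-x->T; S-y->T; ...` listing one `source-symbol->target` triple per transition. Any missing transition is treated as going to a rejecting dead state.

Handle the two conditions separately and then intersect. The first has 3 states tracking the input length modulo 3; the second has 4 states tracking how much of the suffix `bab` has currently been matched. A product state is a pair (one from each), accepting exactly when both do.
A 12-state machine:
          a    b  
>  s0     s1   s2 
   s1     s3   s4 
   s2     s5   s4 
   s3     s0   s6 
   s4     s7   s6 
   s5     s0   s8 
   s6     s9   s2 
   s7     s1  s10 
 * s8     s9   s2 
   s9     s3  s11 
   s10    s5   s4 
   s11    s7   s6 
(> = start, * = accepting)

start=s0; accept=s8; s0-a->s1; s0-b->s2; s1-a->s3; s1-b->s4; s2-a->s5; s2-b->s4; s3-a->s0; s3-b->s6; s4-a->s7; s4-b->s6; s5-a->s0; s5-b->s8; s6-a->s9; s6-b->s2; s7-a->s1; s7-b->s10; s8-a->s9; s8-b->s2; s9-a->s3; s9-b->s11; s10-a->s5; s10-b->s4; s11-a->s7; s11-b->s6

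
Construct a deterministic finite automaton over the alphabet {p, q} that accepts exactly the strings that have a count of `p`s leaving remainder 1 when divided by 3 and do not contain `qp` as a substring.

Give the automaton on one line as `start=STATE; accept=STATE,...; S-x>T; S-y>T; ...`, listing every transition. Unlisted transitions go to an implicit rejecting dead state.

start=S0; accept=S1,S4; S0-p>S1; S0-q>S2; S1-p>S3; S1-q>S4; S2-p>S2; S2-q>S2; S3-p>S0; S3-q>S2; S4-p>S2; S4-q>S4

Handle the two conditions separately and then intersect. One (3 states) tracks the count of `p`s modulo 3; the other (3 states) tracks partial matches of the forbidden pattern `qp`. Each combined state is a pair, one component from each; accept when both components accept. After merging equivalent states the machine shrinks.
With 5 states:
        p   q  
>  S0   S1  S2 
 * S1   S3  S4 
   S2   S2  S2 
   S3   S0  S2 
 * S4   S2  S4 
(> = start, * = accepting)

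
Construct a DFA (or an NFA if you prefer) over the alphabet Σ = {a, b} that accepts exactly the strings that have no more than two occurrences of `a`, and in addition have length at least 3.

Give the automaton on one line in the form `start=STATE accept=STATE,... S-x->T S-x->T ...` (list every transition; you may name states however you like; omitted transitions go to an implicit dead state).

start=S0 accept=S7,S8,S9 S0-a->S1 S0-b->S2 S1-a->S3 S1-b->S4 S2-a->S4 S2-b->S5 S3-a->S6 S3-b->S7 S4-a->S7 S4-b->S8 S5-a->S8 S5-b->S9 S6-a->S6 S6-b->S6 S7-a->S6 S7-b->S7 S8-a->S7 S8-b->S8 S9-a->S8 S9-b->S9

Run two small machines in parallel and take their product. One (4 states) tracks the count of `a`s, saturating at 3; the other (5 states) tracks the input length, saturating at 4. Each combined state is a pair, one component from each; accept when both components accept. Equivalent product states are then merged.
        a   b  
>  S0   S1  S2 
   S1   S3  S4 
   S2   S4  S5 
   S3   S6  S7 
   S4   S7  S8 
   S5   S8  S9 
   S6   S6  S6 
 * S7   S6  S7 
 * S8   S7  S8 
 * S9   S8  S9 
(> = start, * = accepting)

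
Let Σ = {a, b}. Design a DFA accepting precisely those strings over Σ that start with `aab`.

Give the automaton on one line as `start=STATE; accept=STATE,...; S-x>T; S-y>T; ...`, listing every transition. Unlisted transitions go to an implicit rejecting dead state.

Check the first 3 symbols one by one: q0 through q2 record how many have matched `aab` so far; any wrong symbol goes to the dead state q4. After all 3 match we enter the accepting sink q3.
5 states suffice.
        a   b  
>  q0   q1  q4 
   q1   q2  q4 
   q2   q4  q3 
 * q3   q3  q3 
   q4   q4  q4 
(> = start, * = accepting)

start=q0; accept=q3; q0-a>q1; q0-b>q4; q1-a>q2; q1-b>q4; q2-a>q4; q2-b>q3; q3-a>q3; q3-b>q3; q4-a>q4; q4-b>q4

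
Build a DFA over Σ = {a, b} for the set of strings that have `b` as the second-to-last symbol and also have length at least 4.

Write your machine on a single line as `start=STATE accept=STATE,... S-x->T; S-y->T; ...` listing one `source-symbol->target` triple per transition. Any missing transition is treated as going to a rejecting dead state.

start=q0; accept=q4,q5; q0-a->q1; q0-b->q1; q1-a->q2; q1-b->q2; q2-a->q2; q2-b->q3; q3-a->q4; q3-b->q5; q4-a->q2; q4-b->q3; q5-a->q4; q5-b->q5

Build one automaton per condition and run them in lockstep. The first has 7 states tracking the last 2 symbols read; the second has 6 states tracking the input length, saturating at 5. A product state is a pair (one from each), accepting exactly when both do. Minimizing collapses redundant product states.
With 6 states:
        a   b  
>  q0   q1  q1 
   q1   q2  q2 
   q2   q2  q3 
   q3   q4  q5 
 * q4   q2  q3 
 * q5   q4  q5 
(> = start, * = accepting)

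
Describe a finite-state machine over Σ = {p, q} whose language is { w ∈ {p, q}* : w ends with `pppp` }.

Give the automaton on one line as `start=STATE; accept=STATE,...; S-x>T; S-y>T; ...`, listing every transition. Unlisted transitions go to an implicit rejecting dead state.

Let each state record the length of the longest suffix of the input read so far that is also a prefix of `pppp`. B means the last symbol is `p`; C means the last 2 symbols are `pp`; D means the last 3 symbols are `ppp`; E means the last 4 symbols are `pppp`. Accept only at E, where the string currently ends in `pppp`.
5 states suffice.
       p  q 
>  A   B  A 
   B   C  A 
   C   D  A 
   D   E  A 
 * E   E  A 
(> = start, * = accepting)

start=A; accept=E; A-p>B; A-q>A; B-p>C; B-q>A; C-p>D; C-q>A; D-p>E; D-q>A; E-p>E; E-q>A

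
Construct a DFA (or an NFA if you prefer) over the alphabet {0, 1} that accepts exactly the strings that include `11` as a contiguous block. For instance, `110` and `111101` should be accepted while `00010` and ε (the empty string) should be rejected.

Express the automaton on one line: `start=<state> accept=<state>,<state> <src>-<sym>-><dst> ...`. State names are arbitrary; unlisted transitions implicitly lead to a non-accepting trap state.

start=A accept=C A-0->A A-1->B B-0->A B-1->C C-0->C C-1->C

Track how much of `11` has been matched so far: state A is no progress, C is the absorbing accept state reached once `11` has occurred. Intermediate states record partial matches; on a mismatch, fall back to the longest reusable overlap.
With 3 states:
       0  1 
>  A   A  B 
   B   A  C 
 * C   C  C 
(> = start, * = accepting)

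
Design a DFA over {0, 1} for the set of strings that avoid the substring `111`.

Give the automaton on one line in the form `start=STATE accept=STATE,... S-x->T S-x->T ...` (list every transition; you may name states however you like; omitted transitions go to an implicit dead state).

start=S0 accept=S0,S1,S2 S0-0->S0 S0-1->S1 S1-0->S0 S1-1->S2 S2-0->S0 S2-1->S3 S3-0->S3 S3-1->S3

Track partial matches of the forbidden pattern `111`. State S3 is a dead state reached once `111` has occurred; every other state accepts. S0 means no part of `111` is currently matched.
A 4-state machine:
        0   1  
>* S0   S0  S1 
 * S1   S0  S2 
 * S2   S0  S3 
   S3   S3  S3 
(> = start, * = accepting)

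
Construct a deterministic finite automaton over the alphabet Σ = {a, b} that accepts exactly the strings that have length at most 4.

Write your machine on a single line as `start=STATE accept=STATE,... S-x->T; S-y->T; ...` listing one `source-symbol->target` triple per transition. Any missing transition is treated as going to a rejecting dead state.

We only need to distinguish lengths 0, 1, …, 4, and '>4'. Chain S0 → S1 → S2 → S3 → S4 → S5 on every symbol, with S5 looping. Accepting states: {S0, S1, S2, S3, S4}.
With 6 states:
        a   b  
>* S0   S1  S1 
 * S1   S2  S2 
 * S2   S3  S3 
 * S3   S4  S4 
 * S4   S5  S5 
   S5   S5  S5 
(> = start, * = accepting)

start=S0; accept=S0,S1,S2,S3,S4; S0-a->S1; S0-b->S1; S1-a->S2; S1-b->S2; S2-a->S3; S2-b->S3; S3-a->S4; S3-b->S4; S4-a->S5; S4-b->S5; S5-a->S5; S5-b->S5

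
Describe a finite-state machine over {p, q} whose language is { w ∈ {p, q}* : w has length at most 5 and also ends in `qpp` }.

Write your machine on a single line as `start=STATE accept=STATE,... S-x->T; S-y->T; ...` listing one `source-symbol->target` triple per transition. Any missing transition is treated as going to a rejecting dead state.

start=s0; accept=s9; s0-p->s1; s0-q->s2; s1-p->s3; s1-q->s4; s2-p->s5; s2-q->s4; s3-p->s6; s3-q->s7; s4-p->s8; s4-q->s7; s5-p->s9; s5-q->s7; s6-p->s6; s6-q->s6; s7-p->s8; s7-q->s6; s8-p->s9; s8-q->s6; s9-p->s6; s9-q->s6

Handle the two conditions separately and then intersect. One (7 states) tracks the input length, saturating at 6; the other (4 states) tracks how much of the suffix `qpp` has currently been matched. Each combined state is a pair, one component from each; accept when both components accept. Equivalent product states are then merged.
10 states suffice.
        p   q  
>  s0   s1  s2 
   s1   s3  s4 
   s2   s5  s4 
   s3   s6  s7 
   s4   s8  s7 
   s5   s9  s7 
   s6   s6  s6 
   s7   s8  s6 
   s8   s9  s6 
 * s9   s6  s6 
(> = start, * = accepting)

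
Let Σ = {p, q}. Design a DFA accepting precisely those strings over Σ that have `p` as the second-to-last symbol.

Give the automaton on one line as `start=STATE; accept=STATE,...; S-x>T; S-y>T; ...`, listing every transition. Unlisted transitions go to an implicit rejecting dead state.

Because acceptance depends on a position counted from the end, the machine has to buffer the most recent 2 symbols. Make each state the string of the last up-to-2 symbols read; on input `x` shift the window left and append `x`. Accept when the buffered window has length 2 and begins with `p`.
A 7-state machine:
        p   q  
>  S0   S1  S2 
   S1   S3  S4 
   S2   S5  S6 
 * S3   S3  S4 
 * S4   S5  S6 
   S5   S3  S4 
   S6   S5  S6 
(> = start, * = accepting)

start=S0; accept=S3,S4; S0-p>S1; S0-q>S2; S1-p>S3; S1-q>S4; S2-p>S5; S2-q>S6; S3-p>S3; S3-q>S4; S4-p>S5; S4-q>S6; S5-p>S3; S5-q>S4; S6-p>S5; S6-q>S6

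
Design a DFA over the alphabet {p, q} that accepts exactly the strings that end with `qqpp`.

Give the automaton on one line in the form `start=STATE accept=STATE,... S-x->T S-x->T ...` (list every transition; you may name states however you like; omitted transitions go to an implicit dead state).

start=A accept=E A-p->A A-q->B B-p->A B-q->C C-p->D C-q->C D-p->E D-q->B E-p->A E-q->B

Let each state record the length of the longest suffix of the input read so far that is also a prefix of `qqpp`. B means the last symbol is `q`; C means the last 2 symbols are `qq`; D means the last 3 symbols are `qqp`; E means the last 4 symbols are `qqpp`. Accept only at E, where the string currently ends in `qqpp`.
A 5-state machine:
       p  q 
>  A   A  B 
   B   A  C 
   C   D  C 
   D   E  B 
 * E   A  B 
(> = start, * = accepting)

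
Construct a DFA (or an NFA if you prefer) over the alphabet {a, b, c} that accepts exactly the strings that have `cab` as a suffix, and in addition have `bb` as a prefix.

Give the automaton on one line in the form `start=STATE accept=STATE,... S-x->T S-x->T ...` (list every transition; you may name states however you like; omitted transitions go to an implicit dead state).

start=q0 accept=q6 q0-a->q1 q0-b->q2 q0-c->q1 q1-a->q1 q1-b->q1 q1-c->q1 q2-a->q1 q2-b->q3 q2-c->q1 q3-a->q3 q3-b->q3 q3-c->q4 q4-a->q5 q4-b->q3 q4-c->q4 q5-a->q3 q5-b->q6 q5-c->q4 q6-a->q3 q6-b->q3 q6-c->q4

Build one automaton per condition and run them in lockstep. The first has 4 states tracking how much of the suffix `cab` has currently been matched; the second has 4 states tracking whether the input so far still matches the prefix `bb`. A product state is a pair (one from each), accepting exactly when both do. Minimizing collapses redundant product states.
A 7-state machine:
        a   b   c  
>  q0   q1  q2  q1 
   q1   q1  q1  q1 
   q2   q1  q3  q1 
   q3   q3  q3  q4 
   q4   q5  q3  q4 
   q5   q3  q6  q4 
 * q6   q3  q3  q4 
(> = start, * = accepting)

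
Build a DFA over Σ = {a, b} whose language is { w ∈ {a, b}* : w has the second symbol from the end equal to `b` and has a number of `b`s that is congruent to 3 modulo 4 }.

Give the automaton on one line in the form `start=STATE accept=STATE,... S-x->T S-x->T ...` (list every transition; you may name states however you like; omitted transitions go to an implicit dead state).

start=S0 accept=S4,S6 S0-a->S0 S0-b->S1 S1-a->S1 S1-b->S2 S2-a->S3 S2-b->S4 S3-a->S3 S3-b->S5 S4-a->S6 S4-b->S0 S5-a->S6 S5-b->S0 S6-a->S7 S6-b->S0 S7-a->S7 S7-b->S0

Build one automaton per condition and run them in lockstep. The first has 7 states tracking the last 2 symbols read; the second has 4 states tracking the count of `b`s modulo 4. A product state is a pair (one from each), accepting exactly when both do. Minimizing collapses redundant product states.
8 states suffice.
        a   b  
>  S0   S0  S1 
   S1   S1  S2 
   S2   S3  S4 
   S3   S3  S5 
 * S4   S6  S0 
   S5   S6  S0 
 * S6   S7  S0 
   S7   S7  S0 
(> = start, * = accepting)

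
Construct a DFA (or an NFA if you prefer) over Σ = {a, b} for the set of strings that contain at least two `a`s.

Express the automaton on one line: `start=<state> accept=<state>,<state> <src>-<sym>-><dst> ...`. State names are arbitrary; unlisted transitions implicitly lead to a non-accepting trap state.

Count `a`s, saturating at 3: states q0 through q2 mean 0 through 2 `a`s seen; q3 means more than 2. Each `a` increments (capped at q3); other symbols loop. Accept from {q2, q3}.
4 states suffice.
        a   b  
>  q0   q1  q0 
   q1   q2  q1 
 * q2   q3  q2 
 * q3   q3  q3 
(> = start, * = accepting)

start=q0 accept=q2,q3 q0-a->q1 q0-b->q0 q1-a->q2 q1-b->q1 q2-a->q3 q2-b->q2 q3-a->q3 q3-b->q3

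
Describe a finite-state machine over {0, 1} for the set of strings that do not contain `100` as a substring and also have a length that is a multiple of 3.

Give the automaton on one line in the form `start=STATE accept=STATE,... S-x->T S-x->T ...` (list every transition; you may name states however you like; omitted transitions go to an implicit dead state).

start=s0 accept=s0,s6,s7 s0-0->s1 s0-1->s2 s1-0->s3 s1-1->s4 s2-0->s5 s2-1->s4 s3-0->s0 s3-1->s6 s4-0->s7 s4-1->s6 s5-0->s8 s5-1->s6 s6-0->s9 s6-1->s2 s7-0->s10 s7-1->s2 s8-0->s10 s8-1->s10 s9-0->s11 s9-1->s4 s10-0->s11 s10-1->s11 s11-0->s8 s11-1->s8

Build one automaton per condition and run them in lockstep. One (4 states) tracks partial matches of the forbidden pattern `100`; the other (3 states) tracks the input length modulo 3. Each combined state is a pair, one component from each; accept when both components accept.
A 12-state machine:
          0    1  
>* s0     s1   s2 
   s1     s3   s4 
   s2     s5   s4 
   s3     s0   s6 
   s4     s7   s6 
   s5     s8   s6 
 * s6     s9   s2 
 * s7    s10   s2 
   s8    s10  s10 
   s9    s11   s4 
   s10   s11  s11 
   s11    s8   s8 
(> = start, * = accepting)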